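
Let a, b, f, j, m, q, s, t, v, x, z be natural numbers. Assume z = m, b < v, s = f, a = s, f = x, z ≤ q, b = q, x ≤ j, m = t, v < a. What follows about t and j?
t < j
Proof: s = f and f = x, therefore s = x. z = m and z ≤ q, therefore m ≤ q. a = s and v < a, hence v < s. b < v, so b < s. Since b = q, q < s. m ≤ q, so m < s. Since s = x, m < x. Since x ≤ j, m < j. Since m = t, t < j.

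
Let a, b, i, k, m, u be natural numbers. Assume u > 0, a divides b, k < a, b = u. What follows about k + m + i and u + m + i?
k + m + i < u + m + i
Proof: b = u and a divides b, therefore a divides u. u > 0, so a ≤ u. From k < a, k < u. Then k + m < u + m. Then k + m + i < u + m + i.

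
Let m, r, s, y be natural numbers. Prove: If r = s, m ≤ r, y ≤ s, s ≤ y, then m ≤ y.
s ≤ y and y ≤ s, therefore s = y. r = s, so r = y. Since m ≤ r, m ≤ y.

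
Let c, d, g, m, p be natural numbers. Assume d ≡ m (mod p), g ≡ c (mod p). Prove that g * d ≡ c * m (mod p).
Since g ≡ c (mod p) and d ≡ m (mod p), by multiplying congruences, g * d ≡ c * m (mod p).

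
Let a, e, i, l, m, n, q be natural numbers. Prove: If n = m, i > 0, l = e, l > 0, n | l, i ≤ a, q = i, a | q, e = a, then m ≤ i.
From q = i and a | q, a | i. i > 0, so a ≤ i. Since i ≤ a, a = i. Since e = a, e = i. n | l and l > 0, hence n ≤ l. l = e, so n ≤ e. From e = i, n ≤ i. Since n = m, m ≤ i.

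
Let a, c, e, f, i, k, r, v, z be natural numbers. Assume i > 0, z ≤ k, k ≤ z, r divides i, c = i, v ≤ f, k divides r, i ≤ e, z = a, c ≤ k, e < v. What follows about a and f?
a < f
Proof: c = i and c ≤ k, hence i ≤ k. Since k divides r and r divides i, k divides i. Since i > 0, k ≤ i. Because i ≤ k, i = k. Because k ≤ z and z ≤ k, k = z. i = k, so i = z. Since z = a, i = a. i ≤ e and e < v, hence i < v. v ≤ f, so i < f. Since i = a, a < f.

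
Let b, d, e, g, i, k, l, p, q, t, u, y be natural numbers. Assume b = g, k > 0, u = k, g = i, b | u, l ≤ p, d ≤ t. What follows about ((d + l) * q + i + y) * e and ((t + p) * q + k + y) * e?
((d + l) * q + i + y) * e ≤ ((t + p) * q + k + y) * e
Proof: d ≤ t and l ≤ p, therefore d + l ≤ t + p. Then (d + l) * q ≤ (t + p) * q. Since b = g and g = i, b = i. u = k and b | u, hence b | k. Since k > 0, b ≤ k. b = i, so i ≤ k. Since (d + l) * q ≤ (t + p) * q, (d + l) * q + i ≤ (t + p) * q + k. Then (d + l) * q + i + y ≤ (t + p) * q + k + y. Then ((d + l) * q + i + y) * e ≤ ((t + p) * q + k + y) * e.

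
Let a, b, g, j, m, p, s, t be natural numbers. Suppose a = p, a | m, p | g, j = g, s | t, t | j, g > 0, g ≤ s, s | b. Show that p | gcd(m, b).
a = p and a | m, so p | m. Because s | t and t | j, s | j. Since j = g, s | g. g > 0, so s ≤ g. Since g ≤ s, s = g. Since s | b, g | b. Since p | g, p | b. Since p | m, p | gcd(m, b).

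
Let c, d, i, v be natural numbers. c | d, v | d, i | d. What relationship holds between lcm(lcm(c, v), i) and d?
lcm(lcm(c, v), i) | d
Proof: c | d and v | d, hence lcm(c, v) | d. Since i | d, lcm(lcm(c, v), i) | d.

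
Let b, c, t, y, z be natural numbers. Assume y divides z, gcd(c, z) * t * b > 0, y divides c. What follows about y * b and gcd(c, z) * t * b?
y * b ≤ gcd(c, z) * t * b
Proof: Because y divides c and y divides z, y divides gcd(c, z). Then y divides gcd(c, z) * t. Then y * b divides gcd(c, z) * t * b. Since gcd(c, z) * t * b > 0, y * b ≤ gcd(c, z) * t * b.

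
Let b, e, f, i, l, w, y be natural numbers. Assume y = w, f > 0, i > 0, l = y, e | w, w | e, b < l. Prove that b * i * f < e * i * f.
w | e and e | w, hence w = e. Since y = w, y = e. From l = y and b < l, b < y. Since y = e, b < e. i > 0, so b * i < e * i. Since f > 0, b * i * f < e * i * f.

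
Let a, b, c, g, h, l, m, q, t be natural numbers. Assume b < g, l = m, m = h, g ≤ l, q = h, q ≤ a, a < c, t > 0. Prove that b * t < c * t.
Since l = m and m = h, l = h. Because g ≤ l, g ≤ h. Since b < g, b < h. Since q = h and q ≤ a, h ≤ a. Since a < c, h < c. b < h, so b < c. Since t > 0, b * t < c * t.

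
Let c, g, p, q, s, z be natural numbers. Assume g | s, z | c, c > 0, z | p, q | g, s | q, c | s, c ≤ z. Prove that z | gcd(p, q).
z | c and c > 0, thus z ≤ c. Since c ≤ z, c = z. Since q | g and g | s, q | s. Since s | q, s = q. From c | s, c | q. Since c = z, z | q. z | p, so z | gcd(p, q).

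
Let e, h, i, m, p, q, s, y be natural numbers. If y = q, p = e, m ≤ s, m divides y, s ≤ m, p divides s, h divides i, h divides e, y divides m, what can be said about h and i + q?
h divides i + q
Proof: s ≤ m and m ≤ s, thus s = m. Because m divides y and y divides m, m = y. s = m, so s = y. From p = e and p divides s, e divides s. h divides e, so h divides s. Since s = y, h divides y. Since y = q, h divides q. h divides i, so h divides i + q.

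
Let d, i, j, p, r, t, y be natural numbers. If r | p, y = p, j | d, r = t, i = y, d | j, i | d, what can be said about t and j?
t | j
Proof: Because r = t and r | p, t | p. i = y and y = p, therefore i = p. d | j and j | d, so d = j. i | d, so i | j. Since i = p, p | j. t | p, so t | j.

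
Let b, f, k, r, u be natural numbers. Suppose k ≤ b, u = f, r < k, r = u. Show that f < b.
r = u and u = f, thus r = f. r < k and k ≤ b, therefore r < b. Since r = f, f < b.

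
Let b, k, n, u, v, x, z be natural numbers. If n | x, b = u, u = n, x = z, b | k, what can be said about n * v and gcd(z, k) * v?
n * v | gcd(z, k) * v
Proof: From x = z and n | x, n | z. b = u and b | k, thus u | k. Since u = n, n | k. n | z, so n | gcd(z, k). Then n * v | gcd(z, k) * v.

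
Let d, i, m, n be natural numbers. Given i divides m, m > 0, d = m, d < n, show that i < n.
i divides m and m > 0, thus i ≤ m. d = m and d < n, thus m < n. i ≤ m, so i < n.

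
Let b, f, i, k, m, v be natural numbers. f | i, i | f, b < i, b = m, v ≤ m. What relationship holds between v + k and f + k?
v + k < f + k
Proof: i | f and f | i, so i = f. b = m and b < i, thus m < i. i = f, so m < f. From v ≤ m, v < f. Then v + k < f + k.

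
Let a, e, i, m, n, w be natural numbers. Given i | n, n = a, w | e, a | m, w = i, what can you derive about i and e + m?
i | e + m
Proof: Because w = i and w | e, i | e. n = a and i | n, hence i | a. a | m, so i | m. Since i | e, i | e + m.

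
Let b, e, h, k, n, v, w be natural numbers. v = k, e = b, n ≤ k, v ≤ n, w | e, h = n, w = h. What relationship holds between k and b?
k | b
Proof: v = k and v ≤ n, thus k ≤ n. n ≤ k, so n = k. w = h and h = n, hence w = n. e = b and w | e, so w | b. w = n, so n | b. n = k, so k | b.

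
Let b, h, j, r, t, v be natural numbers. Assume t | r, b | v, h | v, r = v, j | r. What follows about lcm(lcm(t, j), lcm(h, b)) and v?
lcm(lcm(t, j), lcm(h, b)) | v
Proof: Since t | r and j | r, lcm(t, j) | r. r = v, so lcm(t, j) | v. h | v and b | v, hence lcm(h, b) | v. lcm(t, j) | v, so lcm(lcm(t, j), lcm(h, b)) | v.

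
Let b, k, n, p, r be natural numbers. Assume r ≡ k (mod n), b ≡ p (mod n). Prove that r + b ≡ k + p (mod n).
r ≡ k (mod n) and b ≡ p (mod n). By adding congruences, r + b ≡ k + p (mod n).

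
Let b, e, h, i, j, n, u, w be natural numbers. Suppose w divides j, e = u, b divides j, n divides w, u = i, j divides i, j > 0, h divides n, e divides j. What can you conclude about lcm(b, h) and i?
lcm(b, h) ≤ i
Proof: e = u and e divides j, therefore u divides j. u = i, so i divides j. j divides i, so j = i. From n divides w and w divides j, n divides j. h divides n, so h divides j. b divides j, so lcm(b, h) divides j. j > 0, so lcm(b, h) ≤ j. Since j = i, lcm(b, h) ≤ i.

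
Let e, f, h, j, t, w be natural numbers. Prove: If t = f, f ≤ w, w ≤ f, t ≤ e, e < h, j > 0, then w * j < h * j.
f ≤ w and w ≤ f, therefore f = w. Because t = f, t = w. Since t ≤ e and e < h, t < h. t = w, so w < h. Since j > 0, by multiplying by a positive, w * j < h * j.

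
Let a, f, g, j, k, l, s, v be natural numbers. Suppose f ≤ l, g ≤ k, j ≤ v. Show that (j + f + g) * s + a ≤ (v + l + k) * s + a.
j ≤ v and f ≤ l, therefore j + f ≤ v + l. g ≤ k, so j + f + g ≤ v + l + k. By multiplying by a non-negative, (j + f + g) * s ≤ (v + l + k) * s. Then (j + f + g) * s + a ≤ (v + l + k) * s + a.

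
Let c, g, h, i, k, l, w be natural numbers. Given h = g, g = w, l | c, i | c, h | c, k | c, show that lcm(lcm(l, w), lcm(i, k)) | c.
From h = g and h | c, g | c. From g = w, w | c. Since l | c, lcm(l, w) | c. Since i | c and k | c, lcm(i, k) | c. Since lcm(l, w) | c, lcm(lcm(l, w), lcm(i, k)) | c.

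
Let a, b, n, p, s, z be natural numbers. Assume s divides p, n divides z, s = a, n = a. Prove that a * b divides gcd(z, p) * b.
Because n = a and n divides z, a divides z. s = a and s divides p, thus a divides p. a divides z, so a divides gcd(z, p). Then a * b divides gcd(z, p) * b.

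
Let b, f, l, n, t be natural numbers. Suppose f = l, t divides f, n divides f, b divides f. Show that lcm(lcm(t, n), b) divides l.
From t divides f and n divides f, lcm(t, n) divides f. b divides f, so lcm(lcm(t, n), b) divides f. Since f = l, lcm(lcm(t, n), b) divides l.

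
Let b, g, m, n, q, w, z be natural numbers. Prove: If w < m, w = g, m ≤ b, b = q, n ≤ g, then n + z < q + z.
w = g and w < m, thus g < m. m ≤ b, so g < b. Since n ≤ g, n < b. Since b = q, n < q. Then n + z < q + z.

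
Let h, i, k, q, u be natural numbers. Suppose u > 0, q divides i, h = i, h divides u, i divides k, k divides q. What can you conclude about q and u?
q ≤ u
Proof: i divides k and k divides q, thus i divides q. Since q divides i, i = q. h = i, so h = q. h divides u and u > 0, so h ≤ u. From h = q, q ≤ u.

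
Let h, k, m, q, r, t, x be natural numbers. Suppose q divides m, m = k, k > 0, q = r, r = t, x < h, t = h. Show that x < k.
r = t and t = h, therefore r = h. m = k and q divides m, so q divides k. q = r, so r divides k. r = h, so h divides k. k > 0, so h ≤ k. From x < h, x < k.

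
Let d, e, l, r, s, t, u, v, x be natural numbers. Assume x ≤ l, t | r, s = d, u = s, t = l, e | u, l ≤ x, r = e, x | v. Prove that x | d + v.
l ≤ x and x ≤ l, so l = x. r = e and t | r, therefore t | e. Since t = l, l | e. u = s and e | u, thus e | s. l | e, so l | s. Since l = x, x | s. Since s = d, x | d. x | v, so x | d + v.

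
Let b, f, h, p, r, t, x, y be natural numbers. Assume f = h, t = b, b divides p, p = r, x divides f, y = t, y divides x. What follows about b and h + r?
b divides h + r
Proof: From y = t and t = b, y = b. From y divides x and x divides f, y divides f. From f = h, y divides h. Since y = b, b divides h. Because p = r and b divides p, b divides r. b divides h, so b divides h + r.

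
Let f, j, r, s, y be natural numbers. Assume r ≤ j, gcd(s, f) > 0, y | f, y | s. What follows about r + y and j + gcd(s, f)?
r + y ≤ j + gcd(s, f)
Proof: y | s and y | f, thus y | gcd(s, f). Since gcd(s, f) > 0, y ≤ gcd(s, f). r ≤ j, so r + y ≤ j + gcd(s, f).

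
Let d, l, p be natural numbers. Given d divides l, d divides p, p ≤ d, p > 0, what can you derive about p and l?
p divides l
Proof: d divides p and p > 0, therefore d ≤ p. p ≤ d, so d = p. Because d divides l, p divides l.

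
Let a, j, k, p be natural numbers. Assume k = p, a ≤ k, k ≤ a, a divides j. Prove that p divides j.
a ≤ k and k ≤ a, thus a = k. Since k = p, a = p. Since a divides j, p divides j.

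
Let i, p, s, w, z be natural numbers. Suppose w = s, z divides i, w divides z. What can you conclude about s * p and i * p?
s * p divides i * p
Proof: w = s and w divides z, therefore s divides z. Since z divides i, s divides i. Then s * p divides i * p.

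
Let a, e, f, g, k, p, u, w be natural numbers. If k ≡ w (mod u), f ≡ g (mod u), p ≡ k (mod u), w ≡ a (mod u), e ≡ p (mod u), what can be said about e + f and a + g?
e + f ≡ a + g (mod u)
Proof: Since e ≡ p (mod u) and p ≡ k (mod u), e ≡ k (mod u). Since k ≡ w (mod u), e ≡ w (mod u). Since w ≡ a (mod u), e ≡ a (mod u). f ≡ g (mod u), so e + f ≡ a + g (mod u).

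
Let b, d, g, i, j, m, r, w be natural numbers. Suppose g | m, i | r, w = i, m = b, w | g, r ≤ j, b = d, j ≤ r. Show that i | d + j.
Since m = b and b = d, m = d. w = i and w | g, therefore i | g. Since g | m, i | m. Since m = d, i | d. r ≤ j and j ≤ r, hence r = j. Because i | r, i | j. Since i | d, i | d + j.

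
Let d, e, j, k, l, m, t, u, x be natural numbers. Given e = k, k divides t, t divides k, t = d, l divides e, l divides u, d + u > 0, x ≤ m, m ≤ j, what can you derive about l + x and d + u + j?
l + x ≤ d + u + j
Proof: Because k divides t and t divides k, k = t. e = k, so e = t. t = d, so e = d. l divides e, so l divides d. Because l divides u, l divides d + u. Since d + u > 0, l ≤ d + u. From x ≤ m and m ≤ j, x ≤ j. l ≤ d + u, so l + x ≤ d + u + j.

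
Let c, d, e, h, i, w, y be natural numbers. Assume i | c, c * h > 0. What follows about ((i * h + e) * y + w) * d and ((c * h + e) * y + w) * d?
((i * h + e) * y + w) * d ≤ ((c * h + e) * y + w) * d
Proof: Because i | c, i * h | c * h. Because c * h > 0, i * h ≤ c * h. Then i * h + e ≤ c * h + e. Then (i * h + e) * y ≤ (c * h + e) * y. Then (i * h + e) * y + w ≤ (c * h + e) * y + w. Then ((i * h + e) * y + w) * d ≤ ((c * h + e) * y + w) * d.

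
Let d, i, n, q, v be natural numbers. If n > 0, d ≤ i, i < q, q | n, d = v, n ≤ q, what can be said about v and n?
v < n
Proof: Because q | n and n > 0, q ≤ n. n ≤ q, so q = n. Since i < q, i < n. d ≤ i, so d < n. Since d = v, v < n.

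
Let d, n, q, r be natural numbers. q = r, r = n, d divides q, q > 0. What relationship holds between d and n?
d ≤ n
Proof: q = r and r = n, therefore q = n. Because d divides q and q > 0, d ≤ q. Since q = n, d ≤ n.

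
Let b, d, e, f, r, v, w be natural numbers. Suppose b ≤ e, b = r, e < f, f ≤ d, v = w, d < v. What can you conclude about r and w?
r < w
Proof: e < f and f ≤ d, so e < d. b ≤ e, so b < d. Since b = r, r < d. Because v = w and d < v, d < w. r < d, so r < w.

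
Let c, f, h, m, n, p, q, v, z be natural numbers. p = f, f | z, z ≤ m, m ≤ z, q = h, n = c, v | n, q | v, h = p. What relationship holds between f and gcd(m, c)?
f | gcd(m, c)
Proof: z ≤ m and m ≤ z, thus z = m. f | z, so f | m. q = h and h = p, hence q = p. Since p = f, q = f. n = c and v | n, hence v | c. q | v, so q | c. q = f, so f | c. f | m, so f | gcd(m, c).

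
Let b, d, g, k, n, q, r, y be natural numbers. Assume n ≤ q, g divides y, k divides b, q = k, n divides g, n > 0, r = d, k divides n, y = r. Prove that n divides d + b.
From n divides g and g divides y, n divides y. y = r, so n divides r. r = d, so n divides d. Because k divides n and n > 0, k ≤ n. Because q = k and n ≤ q, n ≤ k. k ≤ n, so k = n. Since k divides b, n divides b. n divides d, so n divides d + b.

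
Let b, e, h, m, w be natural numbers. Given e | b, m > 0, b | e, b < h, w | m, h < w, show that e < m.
From b | e and e | b, b = e. b < h, so e < h. h < w, so e < w. Since w | m and m > 0, w ≤ m. From e < w, e < m.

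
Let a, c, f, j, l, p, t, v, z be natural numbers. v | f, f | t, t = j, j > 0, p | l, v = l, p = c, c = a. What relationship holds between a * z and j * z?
a * z ≤ j * z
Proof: Because v = l and v | f, l | f. Since f | t, l | t. Since t = j, l | j. p | l, so p | j. Because p = c, c | j. Since j > 0, c ≤ j. Since c = a, a ≤ j. Then a * z ≤ j * z.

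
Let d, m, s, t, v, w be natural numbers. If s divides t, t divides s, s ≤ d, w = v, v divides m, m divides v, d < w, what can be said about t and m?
t < m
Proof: s divides t and t divides s, so s = t. Because s ≤ d, t ≤ d. Since v divides m and m divides v, v = m. Because w = v, w = m. Since d < w, d < m. t ≤ d, so t < m.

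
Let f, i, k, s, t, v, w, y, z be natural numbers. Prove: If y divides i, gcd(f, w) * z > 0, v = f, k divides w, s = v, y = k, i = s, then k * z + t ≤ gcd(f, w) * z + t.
s = v and v = f, hence s = f. Because i = s, i = f. y = k and y divides i, thus k divides i. i = f, so k divides f. Since k divides w, k divides gcd(f, w). Then k * z divides gcd(f, w) * z. gcd(f, w) * z > 0, so k * z ≤ gcd(f, w) * z. Then k * z + t ≤ gcd(f, w) * z + t.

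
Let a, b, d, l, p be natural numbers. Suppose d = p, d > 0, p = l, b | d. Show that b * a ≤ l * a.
From d = p and p = l, d = l. b | d and d > 0, therefore b ≤ d. Since d = l, b ≤ l. Then b * a ≤ l * a.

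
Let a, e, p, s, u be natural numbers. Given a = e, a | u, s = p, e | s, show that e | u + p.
a = e and a | u, hence e | u. Because s = p and e | s, e | p. e | u, so e | u + p.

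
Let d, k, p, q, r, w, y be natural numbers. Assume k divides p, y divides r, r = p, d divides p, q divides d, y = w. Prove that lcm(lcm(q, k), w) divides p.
q divides d and d divides p, thus q divides p. Since k divides p, lcm(q, k) divides p. r = p and y divides r, hence y divides p. Since y = w, w divides p. Since lcm(q, k) divides p, lcm(lcm(q, k), w) divides p.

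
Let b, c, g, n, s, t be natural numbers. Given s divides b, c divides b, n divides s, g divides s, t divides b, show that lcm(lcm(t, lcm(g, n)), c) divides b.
Since g divides s and n divides s, lcm(g, n) divides s. s divides b, so lcm(g, n) divides b. t divides b, so lcm(t, lcm(g, n)) divides b. c divides b, so lcm(lcm(t, lcm(g, n)), c) divides b.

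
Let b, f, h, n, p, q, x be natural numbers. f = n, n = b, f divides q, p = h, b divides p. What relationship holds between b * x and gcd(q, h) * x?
b * x divides gcd(q, h) * x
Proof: f = n and n = b, therefore f = b. Because f divides q, b divides q. p = h and b divides p, thus b divides h. b divides q, so b divides gcd(q, h). Then b * x divides gcd(q, h) * x.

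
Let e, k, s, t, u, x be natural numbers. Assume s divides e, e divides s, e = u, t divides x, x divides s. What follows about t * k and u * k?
t * k divides u * k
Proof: Since s divides e and e divides s, s = e. Since e = u, s = u. Because t divides x and x divides s, t divides s. From s = u, t divides u. Then t * k divides u * k.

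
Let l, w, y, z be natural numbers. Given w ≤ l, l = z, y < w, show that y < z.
y < w and w ≤ l, therefore y < l. l = z, so y < z.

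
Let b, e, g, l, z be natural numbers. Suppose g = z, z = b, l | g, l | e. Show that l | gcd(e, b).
g = z and l | g, so l | z. Since z = b, l | b. l | e, so l | gcd(e, b).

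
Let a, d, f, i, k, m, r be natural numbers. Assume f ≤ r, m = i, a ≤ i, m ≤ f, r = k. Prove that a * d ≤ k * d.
m = i and m ≤ f, thus i ≤ f. From a ≤ i, a ≤ f. r = k and f ≤ r, so f ≤ k. Since a ≤ f, a ≤ k. By multiplying by a non-negative, a * d ≤ k * d.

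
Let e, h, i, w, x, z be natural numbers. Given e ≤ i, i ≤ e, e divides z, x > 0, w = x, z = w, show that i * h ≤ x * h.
e ≤ i and i ≤ e, so e = i. z = w and e divides z, so e divides w. From e = i, i divides w. w = x, so i divides x. Since x > 0, i ≤ x. By multiplying by a non-negative, i * h ≤ x * h.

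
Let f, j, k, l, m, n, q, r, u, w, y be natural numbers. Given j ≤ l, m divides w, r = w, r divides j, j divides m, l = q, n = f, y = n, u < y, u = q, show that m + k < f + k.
r = w and r divides j, hence w divides j. m divides w, so m divides j. j divides m, so j = m. l = q and j ≤ l, hence j ≤ q. Since j = m, m ≤ q. y = n and u < y, thus u < n. Since u = q, q < n. Since n = f, q < f. m ≤ q, so m < f. Then m + k < f + k.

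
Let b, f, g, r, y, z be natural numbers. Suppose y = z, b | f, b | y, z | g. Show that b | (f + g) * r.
y = z and b | y, thus b | z. Since z | g, b | g. Since b | f, b | f + g. Then b | (f + g) * r.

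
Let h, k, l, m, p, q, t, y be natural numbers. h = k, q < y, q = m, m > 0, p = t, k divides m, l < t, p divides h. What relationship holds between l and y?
l < y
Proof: From p = t and p divides h, t divides h. From h = k, t divides k. k divides m, so t divides m. m > 0, so t ≤ m. Since l < t, l < m. Since q = m and q < y, m < y. From l < m, l < y.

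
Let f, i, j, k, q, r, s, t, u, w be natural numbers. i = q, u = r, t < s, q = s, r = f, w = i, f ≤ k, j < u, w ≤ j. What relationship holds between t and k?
t < k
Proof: w = i and i = q, therefore w = q. Because q = s, w = s. Because u = r and j < u, j < r. Since r = f, j < f. w ≤ j, so w < f. w = s, so s < f. From f ≤ k, s < k. t < s, so t < k.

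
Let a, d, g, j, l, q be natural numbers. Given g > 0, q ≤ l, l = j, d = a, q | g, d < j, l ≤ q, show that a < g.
d = a and d < j, so a < j. q ≤ l and l ≤ q, hence q = l. Since q | g, l | g. l = j, so j | g. g > 0, so j ≤ g. Since a < j, a < g.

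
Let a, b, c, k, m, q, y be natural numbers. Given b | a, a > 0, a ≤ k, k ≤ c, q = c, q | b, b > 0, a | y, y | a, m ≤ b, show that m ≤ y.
From b | a and a > 0, b ≤ a. a ≤ k and k ≤ c, so a ≤ c. q | b and b > 0, hence q ≤ b. Since q = c, c ≤ b. a ≤ c, so a ≤ b. b ≤ a, so b = a. From a | y and y | a, a = y. Because b = a, b = y. m ≤ b, so m ≤ y.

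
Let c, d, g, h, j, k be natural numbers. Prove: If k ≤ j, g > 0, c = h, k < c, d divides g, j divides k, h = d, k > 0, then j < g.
From j divides k and k > 0, j ≤ k. Since k ≤ j, k = j. c = h and h = d, therefore c = d. k < c, so k < d. From d divides g and g > 0, d ≤ g. k < d, so k < g. k = j, so j < g.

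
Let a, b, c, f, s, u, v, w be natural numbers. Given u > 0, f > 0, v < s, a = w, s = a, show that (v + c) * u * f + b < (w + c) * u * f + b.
s = a and a = w, thus s = w. v < s, so v < w. Then v + c < w + c. Since u > 0, (v + c) * u < (w + c) * u. Since f > 0, (v + c) * u * f < (w + c) * u * f. Then (v + c) * u * f + b < (w + c) * u * f + b.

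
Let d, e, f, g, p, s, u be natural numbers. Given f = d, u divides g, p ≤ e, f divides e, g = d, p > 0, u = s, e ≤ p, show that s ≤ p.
e ≤ p and p ≤ e, so e = p. g = d and u divides g, hence u divides d. f = d and f divides e, so d divides e. Since u divides d, u divides e. e = p, so u divides p. u = s, so s divides p. Since p > 0, s ≤ p.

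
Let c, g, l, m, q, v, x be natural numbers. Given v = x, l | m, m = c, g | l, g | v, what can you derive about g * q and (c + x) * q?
g * q | (c + x) * q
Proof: g | l and l | m, therefore g | m. Since m = c, g | c. Since v = x and g | v, g | x. Because g | c, g | c + x. Then g * q | (c + x) * q.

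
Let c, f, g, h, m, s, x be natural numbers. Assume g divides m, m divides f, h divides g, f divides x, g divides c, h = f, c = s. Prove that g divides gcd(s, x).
c = s and g divides c, thus g divides s. h = f and h divides g, therefore f divides g. g divides m and m divides f, so g divides f. f divides g, so f = g. Since f divides x, g divides x. Since g divides s, g divides gcd(s, x).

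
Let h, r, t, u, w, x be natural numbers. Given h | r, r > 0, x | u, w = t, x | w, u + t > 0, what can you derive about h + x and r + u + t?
h + x ≤ r + u + t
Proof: Because h | r and r > 0, h ≤ r. w = t and x | w, hence x | t. x | u, so x | u + t. u + t > 0, so x ≤ u + t. Because h ≤ r, h + x ≤ r + u + t.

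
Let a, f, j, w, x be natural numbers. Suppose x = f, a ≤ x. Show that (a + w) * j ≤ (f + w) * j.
x = f and a ≤ x, therefore a ≤ f. Then a + w ≤ f + w. By multiplying by a non-negative, (a + w) * j ≤ (f + w) * j.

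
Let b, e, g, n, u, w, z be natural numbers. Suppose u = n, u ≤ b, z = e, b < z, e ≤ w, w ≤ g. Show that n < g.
z = e and b < z, hence b < e. u ≤ b, so u < e. u = n, so n < e. Since e ≤ w and w ≤ g, e ≤ g. Since n < e, n < g.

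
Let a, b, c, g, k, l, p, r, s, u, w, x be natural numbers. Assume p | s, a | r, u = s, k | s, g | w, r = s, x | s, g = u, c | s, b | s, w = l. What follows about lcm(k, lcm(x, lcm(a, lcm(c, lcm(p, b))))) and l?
lcm(k, lcm(x, lcm(a, lcm(c, lcm(p, b))))) | l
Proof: Because r = s and a | r, a | s. From p | s and b | s, lcm(p, b) | s. Since c | s, lcm(c, lcm(p, b)) | s. a | s, so lcm(a, lcm(c, lcm(p, b))) | s. Since x | s, lcm(x, lcm(a, lcm(c, lcm(p, b)))) | s. k | s, so lcm(k, lcm(x, lcm(a, lcm(c, lcm(p, b))))) | s. w = l and g | w, hence g | l. Since g = u, u | l. u = s, so s | l. Since lcm(k, lcm(x, lcm(a, lcm(c, lcm(p, b))))) | s, lcm(k, lcm(x, lcm(a, lcm(c, lcm(p, b))))) | l.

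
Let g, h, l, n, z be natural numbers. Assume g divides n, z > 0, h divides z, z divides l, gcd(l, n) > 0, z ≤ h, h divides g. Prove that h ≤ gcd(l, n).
h divides z and z > 0, thus h ≤ z. z ≤ h, so z = h. Since z divides l, h divides l. h divides g and g divides n, so h divides n. h divides l, so h divides gcd(l, n). gcd(l, n) > 0, so h ≤ gcd(l, n).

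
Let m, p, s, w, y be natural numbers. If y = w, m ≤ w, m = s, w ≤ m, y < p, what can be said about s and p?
s < p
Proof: Because w ≤ m and m ≤ w, w = m. m = s, so w = s. Because y = w and y < p, w < p. w = s, so s < p.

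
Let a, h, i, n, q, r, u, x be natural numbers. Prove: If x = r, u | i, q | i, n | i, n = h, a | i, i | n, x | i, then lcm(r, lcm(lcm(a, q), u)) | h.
i | n and n | i, thus i = n. Since n = h, i = h. x = r and x | i, so r | i. a | i and q | i, thus lcm(a, q) | i. u | i, so lcm(lcm(a, q), u) | i. r | i, so lcm(r, lcm(lcm(a, q), u)) | i. Since i = h, lcm(r, lcm(lcm(a, q), u)) | h.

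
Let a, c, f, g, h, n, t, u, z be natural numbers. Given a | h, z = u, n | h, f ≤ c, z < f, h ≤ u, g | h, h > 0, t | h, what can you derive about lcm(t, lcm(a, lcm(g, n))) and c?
lcm(t, lcm(a, lcm(g, n))) < c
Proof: g | h and n | h, thus lcm(g, n) | h. a | h, so lcm(a, lcm(g, n)) | h. Since t | h, lcm(t, lcm(a, lcm(g, n))) | h. h > 0, so lcm(t, lcm(a, lcm(g, n))) ≤ h. z = u and z < f, so u < f. h ≤ u, so h < f. Since lcm(t, lcm(a, lcm(g, n))) ≤ h, lcm(t, lcm(a, lcm(g, n))) < f. From f ≤ c, lcm(t, lcm(a, lcm(g, n))) < c.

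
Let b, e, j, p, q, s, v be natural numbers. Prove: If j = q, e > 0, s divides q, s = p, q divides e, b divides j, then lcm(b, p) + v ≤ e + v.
j = q and b divides j, hence b divides q. s = p and s divides q, so p divides q. Since b divides q, lcm(b, p) divides q. Because q divides e, lcm(b, p) divides e. e > 0, so lcm(b, p) ≤ e. Then lcm(b, p) + v ≤ e + v.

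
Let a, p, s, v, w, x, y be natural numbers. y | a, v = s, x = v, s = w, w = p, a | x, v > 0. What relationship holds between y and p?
y ≤ p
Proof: Since v = s and s = w, v = w. w = p, so v = p. x = v and a | x, hence a | v. y | a, so y | v. Because v > 0, y ≤ v. v = p, so y ≤ p.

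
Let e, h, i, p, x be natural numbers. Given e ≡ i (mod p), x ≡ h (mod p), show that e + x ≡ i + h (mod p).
From e ≡ i (mod p) and x ≡ h (mod p), by adding congruences, e + x ≡ i + h (mod p).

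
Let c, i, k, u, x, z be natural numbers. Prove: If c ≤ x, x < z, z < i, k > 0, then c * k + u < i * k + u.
From c ≤ x and x < z, c < z. From z < i, c < i. k > 0, so c * k < i * k. Then c * k + u < i * k + u.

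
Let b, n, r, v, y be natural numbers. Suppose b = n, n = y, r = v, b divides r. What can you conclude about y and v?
y divides v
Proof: Because b = n and n = y, b = y. r = v and b divides r, thus b divides v. b = y, so y divides v.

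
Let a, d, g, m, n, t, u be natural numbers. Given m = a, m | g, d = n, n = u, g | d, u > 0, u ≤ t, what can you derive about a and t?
a ≤ t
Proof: m = a and m | g, hence a | g. Since d = n and n = u, d = u. Because g | d, g | u. a | g, so a | u. u > 0, so a ≤ u. From u ≤ t, a ≤ t.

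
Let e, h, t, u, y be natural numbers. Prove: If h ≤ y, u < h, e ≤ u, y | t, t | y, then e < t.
y | t and t | y, so y = t. Because u < h and h ≤ y, u < y. e ≤ u, so e < y. y = t, so e < t.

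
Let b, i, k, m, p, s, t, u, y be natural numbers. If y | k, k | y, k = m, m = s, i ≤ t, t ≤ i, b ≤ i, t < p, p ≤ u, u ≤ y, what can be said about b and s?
b < s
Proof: From y | k and k | y, y = k. From k = m, y = m. Since m = s, y = s. i ≤ t and t ≤ i, so i = t. b ≤ i, so b ≤ t. From t < p and p ≤ u, t < u. u ≤ y, so t < y. Since b ≤ t, b < y. y = s, so b < s.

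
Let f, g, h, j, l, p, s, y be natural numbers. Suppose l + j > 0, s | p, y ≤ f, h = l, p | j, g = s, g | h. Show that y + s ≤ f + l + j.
From g = s and g | h, s | h. h = l, so s | l. s | p and p | j, hence s | j. Since s | l, s | l + j. Because l + j > 0, s ≤ l + j. Since y ≤ f, y + s ≤ f + l + j.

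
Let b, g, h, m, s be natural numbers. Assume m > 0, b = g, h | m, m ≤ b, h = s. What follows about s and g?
s ≤ g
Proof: Because h | m and m > 0, h ≤ m. Since h = s, s ≤ m. Because b = g and m ≤ b, m ≤ g. s ≤ m, so s ≤ g.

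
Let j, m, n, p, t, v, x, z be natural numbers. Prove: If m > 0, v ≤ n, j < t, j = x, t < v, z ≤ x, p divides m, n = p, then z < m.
From j = x and j < t, x < t. t < v and v ≤ n, thus t < n. Since x < t, x < n. n = p, so x < p. z ≤ x, so z < p. Because p divides m and m > 0, p ≤ m. Since z < p, z < m.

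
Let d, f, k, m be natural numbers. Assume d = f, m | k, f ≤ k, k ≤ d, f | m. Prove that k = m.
Because d = f and k ≤ d, k ≤ f. Since f ≤ k, f = k. Since f | m, k | m. Because m | k, k = m.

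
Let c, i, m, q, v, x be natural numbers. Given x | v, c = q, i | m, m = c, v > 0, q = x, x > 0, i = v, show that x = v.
Because c = q and q = x, c = x. m = c and i | m, so i | c. c = x, so i | x. From i = v, v | x. Since x > 0, v ≤ x. x | v and v > 0, therefore x ≤ v. v ≤ x, so v = x. Then x = v.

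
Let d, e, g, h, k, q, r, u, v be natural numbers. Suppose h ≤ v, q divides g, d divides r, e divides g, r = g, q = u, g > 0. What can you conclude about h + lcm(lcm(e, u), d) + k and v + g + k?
h + lcm(lcm(e, u), d) + k ≤ v + g + k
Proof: Because q = u and q divides g, u divides g. Since e divides g, lcm(e, u) divides g. r = g and d divides r, thus d divides g. Since lcm(e, u) divides g, lcm(lcm(e, u), d) divides g. Because g > 0, lcm(lcm(e, u), d) ≤ g. Since h ≤ v, h + lcm(lcm(e, u), d) ≤ v + g. Then h + lcm(lcm(e, u), d) + k ≤ v + g + k.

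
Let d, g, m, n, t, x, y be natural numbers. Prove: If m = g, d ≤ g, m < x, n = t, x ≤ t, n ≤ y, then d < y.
From m < x and x ≤ t, m < t. Since m = g, g < t. Since d ≤ g, d < t. n = t and n ≤ y, so t ≤ y. Since d < t, d < y.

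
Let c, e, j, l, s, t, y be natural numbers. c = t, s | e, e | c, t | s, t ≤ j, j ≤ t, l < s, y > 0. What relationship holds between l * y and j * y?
l * y < j * y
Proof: Because s | e and e | c, s | c. Since c = t, s | t. Since t | s, s = t. Because t ≤ j and j ≤ t, t = j. Since s = t, s = j. l < s, so l < j. Because y > 0, l * y < j * y.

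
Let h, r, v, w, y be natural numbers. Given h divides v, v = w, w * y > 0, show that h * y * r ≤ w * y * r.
v = w and h divides v, so h divides w. Then h * y divides w * y. w * y > 0, so h * y ≤ w * y. By multiplying by a non-negative, h * y * r ≤ w * y * r.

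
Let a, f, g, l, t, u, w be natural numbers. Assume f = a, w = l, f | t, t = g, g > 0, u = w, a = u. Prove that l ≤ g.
f = a and a = u, thus f = u. Since f | t, u | t. Since t = g, u | g. u = w, so w | g. Because g > 0, w ≤ g. From w = l, l ≤ g.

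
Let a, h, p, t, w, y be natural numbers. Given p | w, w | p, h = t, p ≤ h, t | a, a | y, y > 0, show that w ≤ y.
From p | w and w | p, p = w. h = t and p ≤ h, thus p ≤ t. t | a and a | y, therefore t | y. Because y > 0, t ≤ y. Since p ≤ t, p ≤ y. p = w, so w ≤ y.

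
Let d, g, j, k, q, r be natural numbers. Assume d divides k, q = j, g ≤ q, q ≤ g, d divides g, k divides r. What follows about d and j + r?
d divides j + r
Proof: Since g ≤ q and q ≤ g, g = q. q = j, so g = j. From d divides g, d divides j. Because d divides k and k divides r, d divides r. Because d divides j, d divides j + r.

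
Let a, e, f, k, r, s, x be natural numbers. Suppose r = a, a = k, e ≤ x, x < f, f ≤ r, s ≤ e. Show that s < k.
From r = a and a = k, r = k. x < f and f ≤ r, thus x < r. e ≤ x, so e < r. s ≤ e, so s < r. Because r = k, s < k.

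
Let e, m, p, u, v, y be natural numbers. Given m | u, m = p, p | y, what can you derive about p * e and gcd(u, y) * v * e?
p * e | gcd(u, y) * v * e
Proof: Because m = p and m | u, p | u. Since p | y, p | gcd(u, y). Then p | gcd(u, y) * v. Then p * e | gcd(u, y) * v * e.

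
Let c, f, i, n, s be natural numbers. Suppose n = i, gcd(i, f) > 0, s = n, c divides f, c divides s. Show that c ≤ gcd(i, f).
s = n and c divides s, thus c divides n. n = i, so c divides i. Since c divides f, c divides gcd(i, f). Since gcd(i, f) > 0, c ≤ gcd(i, f).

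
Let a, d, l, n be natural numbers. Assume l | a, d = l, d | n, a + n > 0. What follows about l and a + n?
l ≤ a + n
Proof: Because d = l and d | n, l | n. Because l | a, l | a + n. Since a + n > 0, l ≤ a + n.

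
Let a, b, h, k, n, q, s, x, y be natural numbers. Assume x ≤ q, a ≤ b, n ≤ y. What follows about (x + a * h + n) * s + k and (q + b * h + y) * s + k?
(x + a * h + n) * s + k ≤ (q + b * h + y) * s + k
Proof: a ≤ b. By multiplying by a non-negative, a * h ≤ b * h. Since n ≤ y, a * h + n ≤ b * h + y. Since x ≤ q, x + a * h + n ≤ q + b * h + y. By multiplying by a non-negative, (x + a * h + n) * s ≤ (q + b * h + y) * s. Then (x + a * h + n) * s + k ≤ (q + b * h + y) * s + k.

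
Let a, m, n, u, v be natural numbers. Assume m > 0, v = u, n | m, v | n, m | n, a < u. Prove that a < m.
Since n | m and m | n, n = m. v = u and v | n, hence u | n. n = m, so u | m. Since m > 0, u ≤ m. Since a < u, a < m.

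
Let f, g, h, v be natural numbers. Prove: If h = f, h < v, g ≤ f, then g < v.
h = f and h < v, so f < v. Because g ≤ f, g < v.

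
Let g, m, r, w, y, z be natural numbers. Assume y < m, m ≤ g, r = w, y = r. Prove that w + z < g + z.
Because y = r and r = w, y = w. Since y < m, w < m. m ≤ g, so w < g. Then w + z < g + z.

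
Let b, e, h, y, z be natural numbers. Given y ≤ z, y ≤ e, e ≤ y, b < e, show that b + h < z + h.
From y ≤ e and e ≤ y, y = e. Since y ≤ z, e ≤ z. Because b < e, b < z. Then b + h < z + h.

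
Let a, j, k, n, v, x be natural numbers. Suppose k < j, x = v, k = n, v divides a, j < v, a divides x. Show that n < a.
Because k = n and k < j, n < j. x = v and a divides x, therefore a divides v. Since v divides a, v = a. Since j < v, j < a. Since n < j, n < a.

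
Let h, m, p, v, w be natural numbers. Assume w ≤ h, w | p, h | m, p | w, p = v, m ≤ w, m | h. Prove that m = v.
h | m and m | h, hence h = m. Because w ≤ h, w ≤ m. Since m ≤ w, m = w. w | p and p | w, so w = p. m = w, so m = p. p = v, so m = v.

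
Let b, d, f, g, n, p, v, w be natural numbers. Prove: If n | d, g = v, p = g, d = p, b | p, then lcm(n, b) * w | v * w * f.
p = g and g = v, therefore p = v. d = p and n | d, hence n | p. Since b | p, lcm(n, b) | p. Since p = v, lcm(n, b) | v. Then lcm(n, b) * w | v * w. Then lcm(n, b) * w | v * w * f.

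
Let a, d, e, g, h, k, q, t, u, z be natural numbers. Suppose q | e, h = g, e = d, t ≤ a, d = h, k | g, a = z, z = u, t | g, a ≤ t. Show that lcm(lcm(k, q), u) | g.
Since d = h and h = g, d = g. e = d and q | e, so q | d. Since d = g, q | g. Since k | g, lcm(k, q) | g. a = z and z = u, hence a = u. Because t ≤ a and a ≤ t, t = a. Since t | g, a | g. Since a = u, u | g. lcm(k, q) | g, so lcm(lcm(k, q), u) | g.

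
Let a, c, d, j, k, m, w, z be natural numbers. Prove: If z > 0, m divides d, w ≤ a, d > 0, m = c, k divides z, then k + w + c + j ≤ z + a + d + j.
k divides z and z > 0, so k ≤ z. Since w ≤ a, k + w ≤ z + a. m divides d and d > 0, hence m ≤ d. m = c, so c ≤ d. k + w ≤ z + a, so k + w + c ≤ z + a + d. Then k + w + c + j ≤ z + a + d + j.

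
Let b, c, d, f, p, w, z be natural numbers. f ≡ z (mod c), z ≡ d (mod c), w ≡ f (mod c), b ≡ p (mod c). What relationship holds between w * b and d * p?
w * b ≡ d * p (mod c)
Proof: Since w ≡ f (mod c) and f ≡ z (mod c), w ≡ z (mod c). z ≡ d (mod c), so w ≡ d (mod c). Using b ≡ p (mod c), by multiplying congruences, w * b ≡ d * p (mod c).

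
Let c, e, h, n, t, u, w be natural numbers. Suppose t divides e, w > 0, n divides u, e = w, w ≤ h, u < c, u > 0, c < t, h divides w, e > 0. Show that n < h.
From n divides u and u > 0, n ≤ u. Since u < c, n < c. h divides w and w > 0, thus h ≤ w. Since w ≤ h, w = h. e = w, so e = h. Since t divides e and e > 0, t ≤ e. c < t, so c < e. From e = h, c < h. From n < c, n < h.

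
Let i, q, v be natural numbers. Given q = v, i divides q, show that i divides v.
q = v and i divides q. By substitution, i divides v.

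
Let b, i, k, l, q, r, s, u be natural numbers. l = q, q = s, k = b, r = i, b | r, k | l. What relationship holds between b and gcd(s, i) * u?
b | gcd(s, i) * u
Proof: From l = q and k | l, k | q. Since k = b, b | q. From q = s, b | s. r = i and b | r, therefore b | i. Since b | s, b | gcd(s, i). Then b | gcd(s, i) * u.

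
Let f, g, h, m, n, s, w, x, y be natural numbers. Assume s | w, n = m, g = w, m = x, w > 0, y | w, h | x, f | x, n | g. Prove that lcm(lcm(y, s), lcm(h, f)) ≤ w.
y | w and s | w, hence lcm(y, s) | w. Because h | x and f | x, lcm(h, f) | x. n = m and m = x, so n = x. Since g = w and n | g, n | w. Since n = x, x | w. lcm(h, f) | x, so lcm(h, f) | w. Since lcm(y, s) | w, lcm(lcm(y, s), lcm(h, f)) | w. Since w > 0, lcm(lcm(y, s), lcm(h, f)) ≤ w.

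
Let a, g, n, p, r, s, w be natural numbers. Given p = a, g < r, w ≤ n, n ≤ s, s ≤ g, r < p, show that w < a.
From w ≤ n and n ≤ s, w ≤ s. From g < r and r < p, g < p. p = a, so g < a. s ≤ g, so s < a. Since w ≤ s, w < a.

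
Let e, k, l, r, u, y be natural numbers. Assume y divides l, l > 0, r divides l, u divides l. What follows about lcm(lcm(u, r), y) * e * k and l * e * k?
lcm(lcm(u, r), y) * e * k ≤ l * e * k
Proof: Because u divides l and r divides l, lcm(u, r) divides l. y divides l, so lcm(lcm(u, r), y) divides l. From l > 0, lcm(lcm(u, r), y) ≤ l. By multiplying by a non-negative, lcm(lcm(u, r), y) * e ≤ l * e. By multiplying by a non-negative, lcm(lcm(u, r), y) * e * k ≤ l * e * k.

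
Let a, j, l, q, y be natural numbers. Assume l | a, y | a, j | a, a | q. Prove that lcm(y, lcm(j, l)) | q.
j | a and l | a, thus lcm(j, l) | a. y | a, so lcm(y, lcm(j, l)) | a. Because a | q, lcm(y, lcm(j, l)) | q.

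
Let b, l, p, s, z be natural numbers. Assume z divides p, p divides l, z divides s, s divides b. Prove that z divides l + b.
Since z divides p and p divides l, z divides l. z divides s and s divides b, hence z divides b. Since z divides l, z divides l + b.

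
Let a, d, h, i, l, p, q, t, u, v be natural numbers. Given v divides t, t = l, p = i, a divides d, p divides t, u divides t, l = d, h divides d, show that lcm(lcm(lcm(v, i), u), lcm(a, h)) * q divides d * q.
t = l and l = d, thus t = d. p = i and p divides t, so i divides t. v divides t, so lcm(v, i) divides t. Because u divides t, lcm(lcm(v, i), u) divides t. t = d, so lcm(lcm(v, i), u) divides d. Because a divides d and h divides d, lcm(a, h) divides d. Since lcm(lcm(v, i), u) divides d, lcm(lcm(lcm(v, i), u), lcm(a, h)) divides d. Then lcm(lcm(lcm(v, i), u), lcm(a, h)) * q divides d * q.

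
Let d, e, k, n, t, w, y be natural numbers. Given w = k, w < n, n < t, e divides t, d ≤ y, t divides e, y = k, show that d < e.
y = k and d ≤ y, hence d ≤ k. Since w = k and w < n, k < n. From t divides e and e divides t, t = e. Since n < t, n < e. k < n, so k < e. d ≤ k, so d < e.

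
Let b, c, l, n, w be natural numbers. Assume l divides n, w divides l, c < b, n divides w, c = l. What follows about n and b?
n < b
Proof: From n divides w and w divides l, n divides l. l divides n, so l = n. Since c = l, c = n. c < b, so n < b.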